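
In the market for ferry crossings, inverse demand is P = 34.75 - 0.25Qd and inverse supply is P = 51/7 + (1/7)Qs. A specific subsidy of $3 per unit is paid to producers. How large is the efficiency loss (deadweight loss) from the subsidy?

Deadweight loss = 126/11

Pre-subsidy: 34.75 - 0.25Q = 51/7 + (1/7)Q gives Q* = 769/11 and P* = 190/11.
With the subsidy, sellers receive Ps = Pb + 3 for each unit, where Pb is the price buyers pay.
On the curves, Pb = 34.75 - 0.25Q and Ps = 51/7 + (1/7)Q; the wedge Ps − Pb = 3 gives 51/7 + (1/7)Q − (34.75 - 0.25Q) = 3, so Q' = 853/11.
Then Pb = 34.75 − 0.25·(853/11) = 169/11 and Ps = 51/7 + (1/7)·(853/11) = 202/11.
The subsidy expands output by 853/11 − 769/11 = 84/11 past the efficient level; on those units the gap between marginal cost and willingness to pay runs from 0 up to 3.
DWL = ½ × 3 × 84/11 = 126/11.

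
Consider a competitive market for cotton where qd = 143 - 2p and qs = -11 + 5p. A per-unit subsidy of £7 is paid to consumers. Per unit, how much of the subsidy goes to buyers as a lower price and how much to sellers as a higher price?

Buyers gain £5 per unit; sellers gain £2 per unit

Pre-subsidy: 143 - 2p = -11 + 5p gives p* = 22, q* = 99.
With the rebate, buyers effectively pay pb = ps − 7, where ps is the price sellers receive.
Demand in terms of ps becomes qd = 143 − 2(ps − 7) = 157 - 2ps. Setting this equal to supply: 157 - 2ps = -11 + 5ps, so ps = 24.
Buyers pay pb = 24 − 7 = 17; q' = -11 + 5·24 = 109.
Buyers' price falls by p* − pb = 22 − 17 = 5; sellers' price rises by ps − p* = 24 − 22 = 2.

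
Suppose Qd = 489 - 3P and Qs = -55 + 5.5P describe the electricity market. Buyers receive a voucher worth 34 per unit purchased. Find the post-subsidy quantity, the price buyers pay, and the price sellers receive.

Q' = 363; buyers pay 42; sellers receive 76

Pre-subsidy: 489 - 3P = -55 + 5.5P gives P* = 64, Q* = 297.
With the rebate, buyers effectively pay Pb = Ps − 34, where Ps is the price sellers receive.
Demand in terms of Ps becomes Qd = 489 − 3(Ps − 34) = 591 - 3Ps. Setting this equal to supply: 591 - 3Ps = -55 + 5.5Ps, so Ps = 76.
Buyers pay Pb = 76 − 34 = 42; Q' = -55 + 5.5·76 = 363.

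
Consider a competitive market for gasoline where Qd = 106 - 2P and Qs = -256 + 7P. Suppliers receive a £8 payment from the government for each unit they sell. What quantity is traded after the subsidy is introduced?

Pre-subsidy: 106 - 2P = -256 + 7P gives P* = 362/9, Q* = 230/9.
With the subsidy, sellers receive Ps = Pb + 8 for each unit, where Pb is the price buyers pay.
Supply in terms of Pb becomes Qs = -256 + 7(Pb + 8) = -200 + 7Pb. Setting this equal to demand: 106 - 2Pb = -200 + 7Pb, so Pb = 34.
Sellers receive Ps = 34 + 8 = 42; Q' = 106 − 2·34 = 38.

Q' = 38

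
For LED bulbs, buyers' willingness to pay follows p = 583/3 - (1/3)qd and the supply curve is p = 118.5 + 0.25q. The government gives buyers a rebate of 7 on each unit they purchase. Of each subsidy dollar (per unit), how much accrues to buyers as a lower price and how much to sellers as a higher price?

Buyers gain 4 per unit; sellers gain 3 per unit

Pre-subsidy: 583/3 - (1/3)q = 118.5 + 0.25q gives q* = 130 and p* = 151.
With the rebate, buyers effectively pay pb = ps − 7, where ps is the price sellers receive.
On the curves, pb = 583/3 - (1/3)q and ps = 118.5 + 0.25q; the wedge ps − pb = 7 gives 118.5 + 0.25q − (583/3 - (1/3)q) = 7, so q' = 142.
Then pb = 583/3 − (1/3)·142 = 147 and ps = 118.5 + 0.25·142 = 154.
Buyers' price falls by p* − pb = 151 − 147 = 4; sellers' price rises by ps − p* = 154 − 151 = 3.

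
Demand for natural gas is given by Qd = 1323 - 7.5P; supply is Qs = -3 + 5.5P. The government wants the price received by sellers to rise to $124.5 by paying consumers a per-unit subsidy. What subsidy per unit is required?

At a seller price of 124.5, quantity supplied is -3 + 5.5·124.5 = 681.75.
Buyers absorb 681.75 only when they pay Pb with 1323 − 7.5·Pb = 681.75, i.e. Pb = 85.5.
s = Ps − Pb = 124.5 − 85.5 = 39.

Required subsidy s = $39 per unit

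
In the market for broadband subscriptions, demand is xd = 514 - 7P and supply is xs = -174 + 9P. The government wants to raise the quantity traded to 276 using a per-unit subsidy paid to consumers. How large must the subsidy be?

At x = 276, invert demand for the buyer price: Pb = (514 − 276)/7 = 34; invert supply for the seller price: Ps = (276 − (-174))/9 = 50.
The subsidy must fill the gap: s = Ps − Pb = 50 − 34 = 16.

Required subsidy s = 16 per unit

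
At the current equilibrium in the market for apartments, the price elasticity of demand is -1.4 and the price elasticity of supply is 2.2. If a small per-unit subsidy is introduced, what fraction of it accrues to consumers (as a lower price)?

For a small subsidy around the equilibrium, the benefit split depends on the relative slopes, which at a point are proportional to the elasticities.
Buyer share = εs/(εs + |εd|) = 2.2/(2.2 + 1.4) = 11/18; seller share = |εd|/(εs + |εd|) = 7/18.

Consumer share = 11/18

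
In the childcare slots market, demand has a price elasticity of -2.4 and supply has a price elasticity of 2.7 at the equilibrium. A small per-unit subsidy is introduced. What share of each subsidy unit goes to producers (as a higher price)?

Producer share = 8/17

For a small subsidy around the equilibrium, the benefit split depends on the relative slopes, which at a point are proportional to the elasticities.
Buyer share = εs/(εs + |εd|) = 2.7/(2.7 + 2.4) = 9/17; seller share = |εd|/(εs + |εd|) = 8/17.
So producers capture 8/17 of the subsidy.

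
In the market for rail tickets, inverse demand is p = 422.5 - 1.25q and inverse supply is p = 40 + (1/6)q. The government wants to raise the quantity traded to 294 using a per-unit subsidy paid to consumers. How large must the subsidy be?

At q = 294, from the demand curve buyers pay pb = 422.5 − 1.25·294 = 55; from the supply curve sellers need ps = 40 + (1/6)·294 = 89.
The subsidy must fill the gap: s = ps − pb = 89 − 55 = 34.

Required subsidy s = 34 per unit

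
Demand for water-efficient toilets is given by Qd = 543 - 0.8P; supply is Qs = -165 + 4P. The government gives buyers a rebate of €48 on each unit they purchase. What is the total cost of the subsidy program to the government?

Government cost = €21936

Pre-subsidy: 543 - 0.8P = -165 + 4P gives P* = 147.5, Q* = 425.
With the rebate, buyers effectively pay Pb = Ps − 48, where Ps is the price sellers receive.
Demand in terms of Ps becomes Qd = 543 − 0.8(Ps − 48) = 581.4 - 0.8Ps. Setting this equal to supply: 581.4 - 0.8Ps = -165 + 4Ps, so Ps = 155.5.
Buyers pay Pb = 155.5 − 48 = 107.5; Q' = -165 + 4·155.5 = 457.
Government outlay = subsidy × quantity = 48 × 457 = 21936.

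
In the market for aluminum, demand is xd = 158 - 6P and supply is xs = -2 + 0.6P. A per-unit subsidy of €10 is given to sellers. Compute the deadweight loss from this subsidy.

Pre-subsidy: 158 - 6P = -2 + 0.6P gives P* = 800/33, x* = 138/11.
With the subsidy, sellers receive Ps = Pb + 10 for each unit, where Pb is the price buyers pay.
Supply in terms of Pb becomes xs = -2 + 0.6(Pb + 10) = 4 + 0.6Pb. Setting this equal to demand: 158 - 6Pb = 4 + 0.6Pb, so Pb = 70/3.
Sellers receive Ps = 70/3 + 10 = 100/3; x' = 158 − 6·(70/3) = 18.
The subsidy expands output by 18 − 138/11 = 60/11 past the efficient level; on those units the gap between marginal cost and willingness to pay runs from 0 up to 10.
DWL = ½ × 10 × 60/11 = 300/11.

Deadweight loss = 300/11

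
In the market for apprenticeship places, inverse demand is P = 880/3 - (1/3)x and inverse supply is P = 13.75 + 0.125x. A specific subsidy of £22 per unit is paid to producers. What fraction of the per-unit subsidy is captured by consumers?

Pre-subsidy: 880/3 - (1/3)x = 13.75 + 0.125x gives x* = 610 and P* = 90.
With the subsidy, sellers receive Ps = Pb + 22 for each unit, where Pb is the price buyers pay.
On the curves, Pb = 880/3 - (1/3)x and Ps = 13.75 + 0.125x; the wedge Ps − Pb = 22 gives 13.75 + 0.125x − (880/3 - (1/3)x) = 22, so x' = 658.
Then Pb = 880/3 − (1/3)·658 = 74 and Ps = 13.75 + 0.125·658 = 96.
Buyers' price falls by P* − Pb = 90 − 74 = 16; sellers' price rises by Ps − P* = 96 − 90 = 6.
So consumers capture 16/22 = 8/11 of each unit of subsidy.

Consumer share = 8/11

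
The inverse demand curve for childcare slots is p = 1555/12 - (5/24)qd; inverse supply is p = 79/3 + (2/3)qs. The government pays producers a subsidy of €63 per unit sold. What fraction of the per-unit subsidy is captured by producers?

Pre-subsidy: 1555/12 - (5/24)q = 79/3 + (2/3)q gives q* = 118 and p* = 105.
With the subsidy, sellers receive ps = pb + 63 for each unit, where pb is the price buyers pay.
On the curves, pb = 1555/12 - (5/24)q and ps = 79/3 + (2/3)q; the wedge ps − pb = 63 gives 79/3 + (2/3)q − (1555/12 - (5/24)q) = 63, so q' = 190.
Then pb = 1555/12 − (5/24)·190 = 90 and ps = 79/3 + (2/3)·190 = 153.
Buyers' price falls by p* − pb = 105 − 90 = 15; sellers' price rises by ps − p* = 153 − 105 = 48.
So producers capture 48/63 = 16/21 of each unit of subsidy.

Producer share = 16/21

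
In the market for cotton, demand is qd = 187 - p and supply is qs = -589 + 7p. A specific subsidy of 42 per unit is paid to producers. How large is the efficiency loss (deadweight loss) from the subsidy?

Deadweight loss = 771.75

Pre-subsidy: 187 - p = -589 + 7p gives p* = 97, q* = 90.
With the subsidy, sellers receive ps = pb + 42 for each unit, where pb is the price buyers pay.
Supply in terms of pb becomes qs = -589 + 7(pb + 42) = -295 + 7pb. Setting this equal to demand: 187 - pb = -295 + 7pb, so pb = 60.25.
Sellers receive ps = 60.25 + 42 = 102.25; q' = 187 − 1·60.25 = 126.75.
The subsidy expands output by 126.75 − 90 = 36.75 past the efficient level; on those units the gap between marginal cost and willingness to pay runs from 0 up to 42.
DWL = ½ × 42 × 36.75 = 771.75.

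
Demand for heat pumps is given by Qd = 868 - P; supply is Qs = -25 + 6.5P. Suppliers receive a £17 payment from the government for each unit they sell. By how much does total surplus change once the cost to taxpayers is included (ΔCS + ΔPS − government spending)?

Net change in total surplus = -3757/30

Pre-subsidy: 868 - P = -25 + 6.5P gives P* = 1786/15, Q* = 11234/15.
With the subsidy, sellers receive Ps = Pb + 17 for each unit, where Pb is the price buyers pay.
Supply in terms of Pb becomes Qs = -25 + 6.5(Pb + 17) = 85.5 + 6.5Pb. Setting this equal to demand: 868 - Pb = 85.5 + 6.5Pb, so Pb = 313/3.
Sellers receive Ps = 313/3 + 17 = 364/3; Q' = 868 − 1·(313/3) = 2291/3.
ΔCS = ½(11234/15 + 2291/3)(1786/15 − 313/3) = 11142.82; ΔPS = ½(11234/15 + 2291/3)(364/3 − 1786/15) = 1714.28.
Government spending = 17 × 2291/3 = 38947/3.
Net change = 11142.82 + 1714.28 − 38947/3 = -3757/30. The loss equals the DWL triangle ½·17·221/15.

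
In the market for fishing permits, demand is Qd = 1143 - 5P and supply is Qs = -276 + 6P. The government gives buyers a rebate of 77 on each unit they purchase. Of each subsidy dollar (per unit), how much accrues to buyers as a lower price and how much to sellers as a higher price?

Pre-subsidy: 1143 - 5P = -276 + 6P gives P* = 129, Q* = 498.
With the rebate, buyers effectively pay Pb = Ps − 77, where Ps is the price sellers receive.
Demand in terms of Ps becomes Qd = 1143 − 5(Ps − 77) = 1528 - 5Ps. Setting this equal to supply: 1528 - 5Ps = -276 + 6Ps, so Ps = 164.
Buyers pay Pb = 164 − 77 = 87; Q' = -276 + 6·164 = 708.
Buyers' price falls by P* − Pb = 129 − 87 = 42; sellers' price rises by Ps − P* = 164 − 129 = 35.

Buyers gain 42 per unit; sellers gain 35 per unit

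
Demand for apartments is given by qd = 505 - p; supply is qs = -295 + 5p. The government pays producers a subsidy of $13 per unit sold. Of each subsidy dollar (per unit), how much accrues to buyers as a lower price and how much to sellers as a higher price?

Buyers gain 65/6 per unit; sellers gain 13/6 per unit

Pre-subsidy: 505 - p = -295 + 5p gives p* = 400/3, q* = 1115/3.
With the subsidy, sellers receive ps = pb + 13 for each unit, where pb is the price buyers pay.
Supply in terms of pb becomes qs = -295 + 5(pb + 13) = -230 + 5pb. Setting this equal to demand: 505 - pb = -230 + 5pb, so pb = 122.5.
Sellers receive ps = 122.5 + 13 = 135.5; q' = 505 − 1·122.5 = 382.5.
Buyers' price falls by p* − pb = 400/3 − 122.5 = 65/6; sellers' price rises by ps − p* = 135.5 − 400/3 = 13/6.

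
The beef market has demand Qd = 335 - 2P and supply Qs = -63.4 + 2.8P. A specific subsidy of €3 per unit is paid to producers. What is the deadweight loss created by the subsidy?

Deadweight loss = €5.25

Pre-subsidy: 335 - 2P = -63.4 + 2.8P gives P* = 83, Q* = 169.
With the subsidy, sellers receive Ps = Pb + 3 for each unit, where Pb is the price buyers pay.
Supply in terms of Pb becomes Qs = -63.4 + 2.8(Pb + 3) = -55 + 2.8Pb. Setting this equal to demand: 335 - 2Pb = -55 + 2.8Pb, so Pb = 81.25.
Sellers receive Ps = 81.25 + 3 = 84.25; Q' = 335 − 2·81.25 = 172.5.
The subsidy expands output by 172.5 − 169 = 3.5 past the efficient level; on those units the gap between marginal cost and willingness to pay runs from 0 up to 3.
DWL = ½ × 3 × 3.5 = 5.25.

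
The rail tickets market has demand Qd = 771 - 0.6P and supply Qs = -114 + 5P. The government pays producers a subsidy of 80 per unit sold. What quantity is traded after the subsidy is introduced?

Pre-subsidy: 771 - 0.6P = -114 + 5P gives P* = 4425/28, Q* = 18933/28.
With the subsidy, sellers receive Ps = Pb + 80 for each unit, where Pb is the price buyers pay.
Supply in terms of Pb becomes Qs = -114 + 5(Pb + 80) = 286 + 5Pb. Setting this equal to demand: 771 - 0.6Pb = 286 + 5Pb, so Pb = 2425/28.
Sellers receive Ps = 2425/28 + 80 = 4665/28; Q' = 771 − 0.6·(2425/28) = 20133/28.

Q' = 20133/28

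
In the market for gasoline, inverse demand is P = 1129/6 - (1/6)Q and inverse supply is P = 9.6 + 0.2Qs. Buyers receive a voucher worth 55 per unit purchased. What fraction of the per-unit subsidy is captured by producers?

Producer share = 6/11

Pre-subsidy: 1129/6 - (1/6)Q = 9.6 + 0.2Q gives Q* = 487 and P* = 107.
With the rebate, buyers effectively pay Pb = Ps − 55, where Ps is the price sellers receive.
On the curves, Pb = 1129/6 - (1/6)Q and Ps = 9.6 + 0.2Q; the wedge Ps − Pb = 55 gives 9.6 + 0.2Q − (1129/6 - (1/6)Q) = 55, so Q' = 637.
Then Pb = 1129/6 − (1/6)·637 = 82 and Ps = 9.6 + 0.2·637 = 137.
Buyers' price falls by P* − Pb = 107 − 82 = 25; sellers' price rises by Ps − P* = 137 − 107 = 30.
So producers capture 30/55 = 6/11 of each unit of subsidy.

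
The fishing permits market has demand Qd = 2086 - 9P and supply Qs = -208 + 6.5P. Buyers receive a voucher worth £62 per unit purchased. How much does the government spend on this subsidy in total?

Pre-subsidy: 2086 - 9P = -208 + 6.5P gives P* = 148, Q* = 754.
With the rebate, buyers effectively pay Pb = Ps − 62, where Ps is the price sellers receive.
Demand in terms of Ps becomes Qd = 2086 − 9(Ps − 62) = 2644 - 9Ps. Setting this equal to supply: 2644 - 9Ps = -208 + 6.5Ps, so Ps = 184.
Buyers pay Pb = 184 − 62 = 122; Q' = -208 + 6.5·184 = 988.
Government outlay = subsidy × quantity = 62 × 988 = 61256.

Government cost = £61256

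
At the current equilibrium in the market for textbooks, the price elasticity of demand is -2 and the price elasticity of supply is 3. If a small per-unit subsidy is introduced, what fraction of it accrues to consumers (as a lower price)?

Consumer share = 0.6

For a small subsidy around the equilibrium, the benefit split depends on the relative slopes, which at a point are proportional to the elasticities.
Buyer share = εs/(εs + |εd|) = 3/(3 + 2) = 0.6; seller share = |εd|/(εs + |εd|) = 0.4.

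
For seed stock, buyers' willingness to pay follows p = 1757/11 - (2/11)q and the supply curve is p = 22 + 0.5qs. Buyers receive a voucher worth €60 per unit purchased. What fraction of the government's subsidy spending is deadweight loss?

Pre-subsidy: 1757/11 - (2/11)q = 22 + 0.5q gives q* = 202 and p* = 123.
With the rebate, buyers effectively pay pb = ps − 60, where ps is the price sellers receive.
On the curves, pb = 1757/11 - (2/11)q and ps = 22 + 0.5q; the wedge ps − pb = 60 gives 22 + 0.5q − (1757/11 - (2/11)q) = 60, so q' = 290.
Then pb = 1757/11 − (2/11)·290 = 107 and ps = 22 + 0.5·290 = 167.
ΔCS = ½(202 + 290)(123 − 107) = 3936; ΔPS = ½(202 + 290)(167 − 123) = 10824.
Government spending = 60 × 290 = 17400.
DWL = ½ × 60 × (290 − 202) = 2640; fraction = 2640 / 17400 = 22/145.

DWL / government spending = 22/145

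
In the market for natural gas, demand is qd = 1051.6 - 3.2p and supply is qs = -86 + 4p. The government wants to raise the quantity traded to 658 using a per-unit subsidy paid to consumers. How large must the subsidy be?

Required subsidy s = 63 per unit

At q = 658, invert demand for the buyer price: pb = (1051.6 − 658)/3.2 = 123; invert supply for the seller price: ps = (658 − (-86))/4 = 186.
The subsidy must fill the gap: s = ps − pb = 186 − 123 = 63.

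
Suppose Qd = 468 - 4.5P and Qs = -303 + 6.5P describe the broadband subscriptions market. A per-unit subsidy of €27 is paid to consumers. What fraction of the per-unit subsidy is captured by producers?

Pre-subsidy: 468 - 4.5P = -303 + 6.5P gives P* = 771/11, Q* = 3357/22.
With the rebate, buyers effectively pay Pb = Ps − 27, where Ps is the price sellers receive.
Demand in terms of Ps becomes Qd = 468 − 4.5(Ps − 27) = 589.5 - 4.5Ps. Setting this equal to supply: 589.5 - 4.5Ps = -303 + 6.5Ps, so Ps = 1785/22.
Buyers pay Pb = 1785/22 − 27 = 1191/22; Q' = -303 + 6.5·(1785/22) = 9873/44.
Buyers' price falls by P* − Pb = 771/11 − 1191/22 = 351/22; sellers' price rises by Ps − P* = 1785/22 − 771/11 = 243/22.
So producers capture (243/22)/27 = 9/22 of each unit of subsidy.

Producer share = 9/22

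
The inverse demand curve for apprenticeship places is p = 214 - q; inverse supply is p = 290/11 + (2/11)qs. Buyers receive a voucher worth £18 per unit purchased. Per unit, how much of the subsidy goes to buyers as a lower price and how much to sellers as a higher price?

Pre-subsidy: 214 - q = 290/11 + (2/11)q gives q* = 2064/13 and p* = 718/13.
With the rebate, buyers effectively pay pb = ps − 18, where ps is the price sellers receive.
On the curves, pb = 214 - q and ps = 290/11 + (2/11)q; the wedge ps − pb = 18 gives 290/11 + (2/11)q − (214 - q) = 18, so q' = 174.
Then pb = 214 − 1·174 = 40 and ps = 290/11 + (2/11)·174 = 58.
Buyers' price falls by p* − pb = 718/13 − 40 = 198/13; sellers' price rises by ps − p* = 58 − 718/13 = 36/13.

Buyers gain 198/13 per unit; sellers gain 36/13 per unit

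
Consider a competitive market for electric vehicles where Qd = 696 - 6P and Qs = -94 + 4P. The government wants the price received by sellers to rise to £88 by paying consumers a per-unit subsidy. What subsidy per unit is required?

At a seller price of 88, quantity supplied is -94 + 4·88 = 258.
Buyers absorb 258 only when they pay Pb with 696 − 6·Pb = 258, i.e. Pb = 73.
s = Ps − Pb = 88 − 73 = 15.

Required subsidy s = £15 per unit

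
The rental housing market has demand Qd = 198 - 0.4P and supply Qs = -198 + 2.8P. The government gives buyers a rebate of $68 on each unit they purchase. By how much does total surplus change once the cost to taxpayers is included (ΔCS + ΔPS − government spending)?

Net change in total surplus = -$809.2

Pre-subsidy: 198 - 0.4P = -198 + 2.8P gives P* = 123.75, Q* = 148.5.
With the rebate, buyers effectively pay Pb = Ps − 68, where Ps is the price sellers receive.
Demand in terms of Ps becomes Qd = 198 − 0.4(Ps − 68) = 225.2 - 0.4Ps. Setting this equal to supply: 225.2 - 0.4Ps = -198 + 2.8Ps, so Ps = 132.25.
Buyers pay Pb = 132.25 − 68 = 64.25; Q' = -198 + 2.8·132.25 = 172.3.
ΔCS = ½(148.5 + 172.3)(123.75 − 64.25) = 9543.8; ΔPS = ½(148.5 + 172.3)(132.25 − 123.75) = 1363.4.
Government spending = 68 × 172.3 = 11716.4.
Net change = 9543.8 + 1363.4 − 11716.4 = -809.2. The loss equals the DWL triangle ½·68·23.8.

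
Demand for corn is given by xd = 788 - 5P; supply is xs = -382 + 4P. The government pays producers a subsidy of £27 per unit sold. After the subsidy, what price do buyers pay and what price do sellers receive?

Buyers pay £118; sellers receive £145

Pre-subsidy: 788 - 5P = -382 + 4P gives P* = 130, x* = 138.
With the subsidy, sellers receive Ps = Pb + 27 for each unit, where Pb is the price buyers pay.
Supply in terms of Pb becomes xs = -382 + 4(Pb + 27) = -274 + 4Pb. Setting this equal to demand: 788 - 5Pb = -274 + 4Pb, so Pb = 118.
Sellers receive Ps = 118 + 27 = 145; x' = 788 − 5·118 = 198.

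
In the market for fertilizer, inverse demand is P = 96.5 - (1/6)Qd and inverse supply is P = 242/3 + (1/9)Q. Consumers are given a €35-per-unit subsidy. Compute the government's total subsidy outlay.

Pre-subsidy: 96.5 - (1/6)Q = 242/3 + (1/9)Q gives Q* = 57 and P* = 87.
With the rebate, buyers effectively pay Pb = Ps − 35, where Ps is the price sellers receive.
On the curves, Pb = 96.5 - (1/6)Q and Ps = 242/3 + (1/9)Q; the wedge Ps − Pb = 35 gives 242/3 + (1/9)Q − (96.5 - (1/6)Q) = 35, so Q' = 183.
Then Pb = 96.5 − (1/6)·183 = 66 and Ps = 242/3 + (1/9)·183 = 101.
Government outlay = subsidy × quantity = 35 × 183 = 6405.

Government cost = €6405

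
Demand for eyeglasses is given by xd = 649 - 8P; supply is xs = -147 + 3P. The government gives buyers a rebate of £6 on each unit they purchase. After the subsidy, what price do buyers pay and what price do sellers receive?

Buyers pay 778/11; sellers receive 844/11

Pre-subsidy: 649 - 8P = -147 + 3P gives P* = 796/11, x* = 771/11.
With the rebate, buyers effectively pay Pb = Ps − 6, where Ps is the price sellers receive.
Demand in terms of Ps becomes xd = 649 − 8(Ps − 6) = 697 - 8Ps. Setting this equal to supply: 697 - 8Ps = -147 + 3Ps, so Ps = 844/11.
Buyers pay Pb = 844/11 − 6 = 778/11; x' = -147 + 3·(844/11) = 915/11.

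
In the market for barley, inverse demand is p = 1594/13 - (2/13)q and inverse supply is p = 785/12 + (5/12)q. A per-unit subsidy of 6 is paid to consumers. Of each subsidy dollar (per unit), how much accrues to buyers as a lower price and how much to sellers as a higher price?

Pre-subsidy: 1594/13 - (2/13)q = 785/12 + (5/12)q gives q* = 8923/89 and p* = 9540/89.
With the rebate, buyers effectively pay pb = ps − 6, where ps is the price sellers receive.
On the curves, pb = 1594/13 - (2/13)q and ps = 785/12 + (5/12)q; the wedge ps − pb = 6 gives 785/12 + (5/12)q − (1594/13 - (2/13)q) = 6, so q' = 9859/89.
Then pb = 1594/13 − (2/13)·(9859/89) = 9396/89 and ps = 785/12 + (5/12)·(9859/89) = 9930/89.
Buyers' price falls by p* − pb = 9540/89 − 9396/89 = 144/89; sellers' price rises by ps − p* = 9930/89 − 9540/89 = 390/89.

Buyers gain 144/89 per unit; sellers gain 390/89 per unit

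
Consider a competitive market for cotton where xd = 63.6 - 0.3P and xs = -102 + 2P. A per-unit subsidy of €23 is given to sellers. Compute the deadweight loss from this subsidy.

Deadweight loss = €69

Pre-subsidy: 63.6 - 0.3P = -102 + 2P gives P* = 72, x* = 42.
With the subsidy, sellers receive Ps = Pb + 23 for each unit, where Pb is the price buyers pay.
Supply in terms of Pb becomes xs = -102 + 2(Pb + 23) = -56 + 2Pb. Setting this equal to demand: 63.6 - 0.3Pb = -56 + 2Pb, so Pb = 52.
Sellers receive Ps = 52 + 23 = 75; x' = 63.6 − 0.3·52 = 48.
The subsidy expands output by 48 − 42 = 6 past the efficient level; on those units the gap between marginal cost and willingness to pay runs from 0 up to 23.
DWL = ½ × 23 × 6 = 69.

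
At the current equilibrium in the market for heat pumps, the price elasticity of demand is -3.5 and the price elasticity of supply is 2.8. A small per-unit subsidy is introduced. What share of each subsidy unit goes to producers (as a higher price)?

For a small subsidy around the equilibrium, the benefit split depends on the relative slopes, which at a point are proportional to the elasticities.
Buyer share = εs/(εs + |εd|) = 2.8/(2.8 + 3.5) = 4/9; seller share = |εd|/(εs + |εd|) = 5/9.
So producers capture 5/9 of the subsidy.

Producer share = 5/9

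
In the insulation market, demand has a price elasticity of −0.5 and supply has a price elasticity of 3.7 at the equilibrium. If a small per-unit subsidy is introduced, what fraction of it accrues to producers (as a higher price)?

Producer share = 5/42

For a small subsidy around the equilibrium, the benefit split depends on the relative slopes, which at a point are proportional to the elasticities.
Buyer share = εs/(εs + |εd|) = 3.7/(3.7 + 0.5) = 37/42; seller share = |εd|/(εs + |εd|) = 5/42.
So producers capture 5/42 of the subsidy.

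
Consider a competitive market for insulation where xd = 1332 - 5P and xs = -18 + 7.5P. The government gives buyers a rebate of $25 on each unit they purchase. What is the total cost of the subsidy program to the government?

Government cost = $21675

Pre-subsidy: 1332 - 5P = -18 + 7.5P gives P* = 108, x* = 792.
With the rebate, buyers effectively pay Pb = Ps − 25, where Ps is the price sellers receive.
Demand in terms of Ps becomes xd = 1332 − 5(Ps − 25) = 1457 - 5Ps. Setting this equal to supply: 1457 - 5Ps = -18 + 7.5Ps, so Ps = 118.
Buyers pay Pb = 118 − 25 = 93; x' = -18 + 7.5·118 = 867.
Government outlay = subsidy × quantity = 25 × 867 = 21675.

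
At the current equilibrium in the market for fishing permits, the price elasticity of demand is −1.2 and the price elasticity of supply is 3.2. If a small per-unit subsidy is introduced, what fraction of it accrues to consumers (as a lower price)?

Consumer share = 8/11

For a small subsidy around the equilibrium, the benefit split depends on the relative slopes, which at a point are proportional to the elasticities.
Buyer share = εs/(εs + |εd|) = 3.2/(3.2 + 1.2) = 8/11; seller share = |εd|/(εs + |εd|) = 3/11.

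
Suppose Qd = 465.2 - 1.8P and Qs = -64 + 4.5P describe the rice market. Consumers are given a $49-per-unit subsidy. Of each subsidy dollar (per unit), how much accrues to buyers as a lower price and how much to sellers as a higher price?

Buyers gain $35 per unit; sellers gain $14 per unit

Pre-subsidy: 465.2 - 1.8P = -64 + 4.5P gives P* = 84, Q* = 314.
With the rebate, buyers effectively pay Pb = Ps − 49, where Ps is the price sellers receive.
Demand in terms of Ps becomes Qd = 465.2 − 1.8(Ps − 49) = 553.4 - 1.8Ps. Setting this equal to supply: 553.4 - 1.8Ps = -64 + 4.5Ps, so Ps = 98.
Buyers pay Pb = 98 − 49 = 49; Q' = -64 + 4.5·98 = 377.
Buyers' price falls by P* − Pb = 84 − 49 = 35; sellers' price rises by Ps − P* = 98 − 84 = 14.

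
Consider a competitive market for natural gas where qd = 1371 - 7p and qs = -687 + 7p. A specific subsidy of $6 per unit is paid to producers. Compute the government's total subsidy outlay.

Government cost = $2178

Pre-subsidy: 1371 - 7p = -687 + 7p gives p* = 147, q* = 342.
With the subsidy, sellers receive ps = pb + 6 for each unit, where pb is the price buyers pay.
Supply in terms of pb becomes qs = -687 + 7(pb + 6) = -645 + 7pb. Setting this equal to demand: 1371 - 7pb = -645 + 7pb, so pb = 144.
Sellers receive ps = 144 + 6 = 150; q' = 1371 − 7·144 = 363.
Government outlay = subsidy × quantity = 6 × 363 = 2178.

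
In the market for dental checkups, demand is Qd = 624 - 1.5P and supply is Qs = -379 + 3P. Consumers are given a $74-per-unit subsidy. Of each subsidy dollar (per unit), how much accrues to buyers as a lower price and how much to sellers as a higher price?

Buyers gain 148/3 per unit; sellers gain 74/3 per unit

Pre-subsidy: 624 - 1.5P = -379 + 3P gives P* = 2006/9, Q* = 869/3.
With the rebate, buyers effectively pay Pb = Ps − 74, where Ps is the price sellers receive.
Demand in terms of Ps becomes Qd = 624 − 1.5(Ps − 74) = 735 - 1.5Ps. Setting this equal to supply: 735 - 1.5Ps = -379 + 3Ps, so Ps = 2228/9.
Buyers pay Pb = 2228/9 − 74 = 1562/9; Q' = -379 + 3·(2228/9) = 1091/3.
Buyers' price falls by P* − Pb = 2006/9 − 1562/9 = 148/3; sellers' price rises by Ps − P* = 2228/9 − 2006/9 = 74/3.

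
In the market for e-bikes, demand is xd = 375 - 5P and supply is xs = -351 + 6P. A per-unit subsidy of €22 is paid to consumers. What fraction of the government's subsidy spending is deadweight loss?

DWL / government spending = 2/7

Pre-subsidy: 375 - 5P = -351 + 6P gives P* = 66, x* = 45.
With the rebate, buyers effectively pay Pb = Ps − 22, where Ps is the price sellers receive.
Demand in terms of Ps becomes xd = 375 − 5(Ps − 22) = 485 - 5Ps. Setting this equal to supply: 485 - 5Ps = -351 + 6Ps, so Ps = 76.
Buyers pay Pb = 76 − 22 = 54; x' = -351 + 6·76 = 105.
ΔCS = ½(45 + 105)(66 − 54) = 900; ΔPS = ½(45 + 105)(76 − 66) = 750.
Government spending = 22 × 105 = 2310.
DWL = ½ × 22 × (105 − 45) = 660; fraction = 660 / 2310 = 2/7.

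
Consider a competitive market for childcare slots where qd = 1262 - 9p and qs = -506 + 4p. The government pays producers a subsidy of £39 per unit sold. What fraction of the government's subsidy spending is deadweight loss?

Pre-subsidy: 1262 - 9p = -506 + 4p gives p* = 136, q* = 38.
With the subsidy, sellers receive ps = pb + 39 for each unit, where pb is the price buyers pay.
Supply in terms of pb becomes qs = -506 + 4(pb + 39) = -350 + 4pb. Setting this equal to demand: 1262 - 9pb = -350 + 4pb, so pb = 124.
Sellers receive ps = 124 + 39 = 163; q' = 1262 − 9·124 = 146.
ΔCS = ½(38 + 146)(136 − 124) = 1104; ΔPS = ½(38 + 146)(163 − 136) = 2484.
Government spending = 39 × 146 = 5694.
DWL = ½ × 39 × (146 − 38) = 2106; fraction = 2106 / 5694 = 27/73.

DWL / government spending = 27/73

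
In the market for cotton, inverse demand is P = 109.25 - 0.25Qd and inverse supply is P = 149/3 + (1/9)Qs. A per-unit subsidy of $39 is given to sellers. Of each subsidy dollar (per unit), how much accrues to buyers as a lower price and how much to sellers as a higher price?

Buyers gain $27 per unit; sellers gain $12 per unit

Pre-subsidy: 109.25 - 0.25Q = 149/3 + (1/9)Q gives Q* = 165 and P* = 68.
With the subsidy, sellers receive Ps = Pb + 39 for each unit, where Pb is the price buyers pay.
On the curves, Pb = 109.25 - 0.25Q and Ps = 149/3 + (1/9)Q; the wedge Ps − Pb = 39 gives 149/3 + (1/9)Q − (109.25 - 0.25Q) = 39, so Q' = 273.
Then Pb = 109.25 − 0.25·273 = 41 and Ps = 149/3 + (1/9)·273 = 80.
Buyers' price falls by P* − Pb = 68 − 41 = 27; sellers' price rises by Ps − P* = 80 − 68 = 12.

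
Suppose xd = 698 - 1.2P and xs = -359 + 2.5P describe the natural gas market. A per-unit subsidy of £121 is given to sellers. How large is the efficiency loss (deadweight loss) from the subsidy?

Deadweight loss = 219615/37

Pre-subsidy: 698 - 1.2P = -359 + 2.5P gives P* = 10570/37, x* = 13142/37.
With the subsidy, sellers receive Ps = Pb + 121 for each unit, where Pb is the price buyers pay.
Supply in terms of Pb becomes xs = -359 + 2.5(Pb + 121) = -56.5 + 2.5Pb. Setting this equal to demand: 698 - 1.2Pb = -56.5 + 2.5Pb, so Pb = 7545/37.
Sellers receive Ps = 7545/37 + 121 = 12022/37; x' = 698 − 1.2·(7545/37) = 16772/37.
The subsidy expands output by 16772/37 − 13142/37 = 3630/37 past the efficient level; on those units the gap between marginal cost and willingness to pay runs from 0 up to 121.
DWL = ½ × 121 × 3630/37 = 219615/37.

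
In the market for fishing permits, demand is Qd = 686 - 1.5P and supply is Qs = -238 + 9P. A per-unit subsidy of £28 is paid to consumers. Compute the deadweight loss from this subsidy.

Deadweight loss = £504

Pre-subsidy: 686 - 1.5P = -238 + 9P gives P* = 88, Q* = 554.
With the rebate, buyers effectively pay Pb = Ps − 28, where Ps is the price sellers receive.
Demand in terms of Ps becomes Qd = 686 − 1.5(Ps − 28) = 728 - 1.5Ps. Setting this equal to supply: 728 - 1.5Ps = -238 + 9Ps, so Ps = 92.
Buyers pay Pb = 92 − 28 = 64; Q' = -238 + 9·92 = 590.
The subsidy expands output by 590 − 554 = 36 past the efficient level; on those units the gap between marginal cost and willingness to pay runs from 0 up to 28.
DWL = ½ × 28 × 36 = 504.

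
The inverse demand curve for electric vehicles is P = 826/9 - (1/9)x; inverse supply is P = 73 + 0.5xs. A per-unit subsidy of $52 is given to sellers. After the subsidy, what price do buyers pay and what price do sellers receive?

Buyers pay 868/11; sellers receive 1440/11

Pre-subsidy: 826/9 - (1/9)x = 73 + 0.5x gives x* = 338/11 and P* = 972/11.
With the subsidy, sellers receive Ps = Pb + 52 for each unit, where Pb is the price buyers pay.
On the curves, Pb = 826/9 - (1/9)x and Ps = 73 + 0.5x; the wedge Ps − Pb = 52 gives 73 + 0.5x − (826/9 - (1/9)x) = 52, so x' = 1274/11.
Then Pb = 826/9 − (1/9)·(1274/11) = 868/11 and Ps = 73 + 0.5·(1274/11) = 1440/11.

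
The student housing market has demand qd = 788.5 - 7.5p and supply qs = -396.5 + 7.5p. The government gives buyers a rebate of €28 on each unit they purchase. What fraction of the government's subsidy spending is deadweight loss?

Pre-subsidy: 788.5 - 7.5p = -396.5 + 7.5p gives p* = 79, q* = 196.
With the rebate, buyers effectively pay pb = ps − 28, where ps is the price sellers receive.
Demand in terms of ps becomes qd = 788.5 − 7.5(ps − 28) = 998.5 - 7.5ps. Setting this equal to supply: 998.5 - 7.5ps = -396.5 + 7.5ps, so ps = 93.
Buyers pay pb = 93 − 28 = 65; q' = -396.5 + 7.5·93 = 301.
ΔCS = ½(196 + 301)(79 − 65) = 3479; ΔPS = ½(196 + 301)(93 − 79) = 3479.
Government spending = 28 × 301 = 8428.
DWL = ½ × 28 × (301 − 196) = 1470; fraction = 1470 / 8428 = 15/86.

DWL / government spending = 15/86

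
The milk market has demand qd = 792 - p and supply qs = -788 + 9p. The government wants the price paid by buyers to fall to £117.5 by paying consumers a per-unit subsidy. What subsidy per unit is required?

Required subsidy s = £45 per unit

At a buyer price of 117.5, quantity demanded is 792 − 1·117.5 = 674.5.
Sellers supply 674.5 only when they receive ps with -788 + 9·ps = 674.5, i.e. ps = 162.5.
s = ps − pb = 162.5 − 117.5 = 45.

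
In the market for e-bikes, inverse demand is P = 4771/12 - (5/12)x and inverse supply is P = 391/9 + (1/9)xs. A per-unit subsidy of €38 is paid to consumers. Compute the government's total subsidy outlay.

Pre-subsidy: 4771/12 - (5/12)x = 391/9 + (1/9)x gives x* = 671 and P* = 118.
With the rebate, buyers effectively pay Pb = Ps − 38, where Ps is the price sellers receive.
On the curves, Pb = 4771/12 - (5/12)x and Ps = 391/9 + (1/9)x; the wedge Ps − Pb = 38 gives 391/9 + (1/9)x − (4771/12 - (5/12)x) = 38, so x' = 743.
Then Pb = 4771/12 − (5/12)·743 = 88 and Ps = 391/9 + (1/9)·743 = 126.
Government outlay = subsidy × quantity = 38 × 743 = 28234.

Government cost = €28234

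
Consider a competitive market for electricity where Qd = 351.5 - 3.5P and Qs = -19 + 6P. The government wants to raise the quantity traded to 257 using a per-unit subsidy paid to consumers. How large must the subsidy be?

Required subsidy s = 19 per unit

At Q = 257, invert demand for the buyer price: Pb = (351.5 − 257)/3.5 = 27; invert supply for the seller price: Ps = (257 − (-19))/6 = 46.
The subsidy must fill the gap: s = Ps − Pb = 46 − 27 = 19.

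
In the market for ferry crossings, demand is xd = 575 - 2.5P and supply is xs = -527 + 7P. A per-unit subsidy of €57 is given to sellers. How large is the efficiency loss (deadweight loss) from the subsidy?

Pre-subsidy: 575 - 2.5P = -527 + 7P gives P* = 116, x* = 285.
With the subsidy, sellers receive Ps = Pb + 57 for each unit, where Pb is the price buyers pay.
Supply in terms of Pb becomes xs = -527 + 7(Pb + 57) = -128 + 7Pb. Setting this equal to demand: 575 - 2.5Pb = -128 + 7Pb, so Pb = 74.
Sellers receive Ps = 74 + 57 = 131; x' = 575 − 2.5·74 = 390.
The subsidy expands output by 390 − 285 = 105 past the efficient level; on those units the gap between marginal cost and willingness to pay runs from 0 up to 57.
DWL = ½ × 57 × 105 = 2992.5.

Deadweight loss = €2992.5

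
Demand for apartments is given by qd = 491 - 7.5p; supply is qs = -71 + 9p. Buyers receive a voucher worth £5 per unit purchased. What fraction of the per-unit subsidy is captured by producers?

Producer share = 5/11

Pre-subsidy: 491 - 7.5p = -71 + 9p gives p* = 1124/33, q* = 2591/11.
With the rebate, buyers effectively pay pb = ps − 5, where ps is the price sellers receive.
Demand in terms of ps becomes qd = 491 − 7.5(ps − 5) = 528.5 - 7.5ps. Setting this equal to supply: 528.5 - 7.5ps = -71 + 9ps, so ps = 109/3.
Buyers pay pb = 109/3 − 5 = 94/3; q' = -71 + 9·(109/3) = 256.
Buyers' price falls by p* − pb = 1124/33 − 94/3 = 30/11; sellers' price rises by ps − p* = 109/3 − 1124/33 = 25/11.
So producers capture (25/11)/5 = 5/11 of each unit of subsidy.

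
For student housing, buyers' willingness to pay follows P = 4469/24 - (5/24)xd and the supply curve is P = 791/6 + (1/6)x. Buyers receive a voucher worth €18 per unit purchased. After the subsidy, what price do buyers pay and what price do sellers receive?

Buyers pay €146; sellers receive €164

Pre-subsidy: 4469/24 - (5/24)x = 791/6 + (1/6)x gives x* = 145 and P* = 156.
With the rebate, buyers effectively pay Pb = Ps − 18, where Ps is the price sellers receive.
On the curves, Pb = 4469/24 - (5/24)x and Ps = 791/6 + (1/6)x; the wedge Ps − Pb = 18 gives 791/6 + (1/6)x − (4469/24 - (5/24)x) = 18, so x' = 193.
Then Pb = 4469/24 − (5/24)·193 = 146 and Ps = 791/6 + (1/6)·193 = 164.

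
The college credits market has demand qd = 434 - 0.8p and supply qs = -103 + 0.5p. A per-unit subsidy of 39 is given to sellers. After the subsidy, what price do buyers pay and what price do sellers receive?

Buyers pay 5175/13; sellers receive 5682/13

Pre-subsidy: 434 - 0.8p = -103 + 0.5p gives p* = 5370/13, q* = 1346/13.
With the subsidy, sellers receive ps = pb + 39 for each unit, where pb is the price buyers pay.
Supply in terms of pb becomes qs = -103 + 0.5(pb + 39) = -83.5 + 0.5pb. Setting this equal to demand: 434 - 0.8pb = -83.5 + 0.5pb, so pb = 5175/13.
Sellers receive ps = 5175/13 + 39 = 5682/13; q' = 434 − 0.8·(5175/13) = 1502/13.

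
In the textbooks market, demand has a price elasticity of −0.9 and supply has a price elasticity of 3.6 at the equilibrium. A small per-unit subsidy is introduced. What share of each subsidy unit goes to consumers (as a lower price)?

Consumer share = 0.8

For a small subsidy around the equilibrium, the benefit split depends on the relative slopes, which at a point are proportional to the elasticities.
Buyer share = εs/(εs + |εd|) = 3.6/(3.6 + 0.9) = 0.8; seller share = |εd|/(εs + |εd|) = 0.2.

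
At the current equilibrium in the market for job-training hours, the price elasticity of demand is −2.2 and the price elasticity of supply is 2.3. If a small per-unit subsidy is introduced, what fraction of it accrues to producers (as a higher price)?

For a small subsidy around the equilibrium, the benefit split depends on the relative slopes, which at a point are proportional to the elasticities.
Buyer share = εs/(εs + |εd|) = 2.3/(2.3 + 2.2) = 23/45; seller share = |εd|/(εs + |εd|) = 22/45.
So producers capture 22/45 of the subsidy.

Producer share = 22/45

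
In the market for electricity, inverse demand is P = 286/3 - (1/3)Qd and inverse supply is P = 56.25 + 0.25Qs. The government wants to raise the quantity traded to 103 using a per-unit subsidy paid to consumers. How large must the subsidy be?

Required subsidy s = 21 per unit

At Q = 103, from the demand curve buyers pay Pb = 286/3 − (1/3)·103 = 61; from the supply curve sellers need Ps = 56.25 + 0.25·103 = 82.
The subsidy must fill the gap: s = Ps − Pb = 82 − 61 = 21.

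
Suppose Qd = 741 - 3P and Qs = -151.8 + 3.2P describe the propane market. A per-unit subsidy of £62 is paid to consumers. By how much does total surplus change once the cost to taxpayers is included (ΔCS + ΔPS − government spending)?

Net change in total surplus = -£2976

Pre-subsidy: 741 - 3P = -151.8 + 3.2P gives P* = 144, Q* = 309.
With the rebate, buyers effectively pay Pb = Ps − 62, where Ps is the price sellers receive.
Demand in terms of Ps becomes Qd = 741 − 3(Ps − 62) = 927 - 3Ps. Setting this equal to supply: 927 - 3Ps = -151.8 + 3.2Ps, so Ps = 174.
Buyers pay Pb = 174 − 62 = 112; Q' = -151.8 + 3.2·174 = 405.
ΔCS = ½(309 + 405)(144 − 112) = 11424; ΔPS = ½(309 + 405)(174 − 144) = 10710.
Government spending = 62 × 405 = 25110.
Net change = 11424 + 10710 − 25110 = -2976. The loss equals the DWL triangle ½·62·96.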